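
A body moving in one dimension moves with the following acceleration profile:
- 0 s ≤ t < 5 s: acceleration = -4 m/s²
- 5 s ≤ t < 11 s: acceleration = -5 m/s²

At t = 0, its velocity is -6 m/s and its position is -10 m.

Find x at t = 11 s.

-336 m

On each constant-a segment, Δv = aΔt and Δx = v₀Δt + ½aΔt²; chain segment to segment.
0–5 s: v starts -6 m/s; Δx = -6·5 + ½·-4·5² = -80 m; v ends -26 m/s.
5–11 s: v starts -26 m/s; Δx = -26·6 + ½·-5·6² = -246 m; v ends -56 m/s.
x(11) = -10 + Σ Δx = -336 m.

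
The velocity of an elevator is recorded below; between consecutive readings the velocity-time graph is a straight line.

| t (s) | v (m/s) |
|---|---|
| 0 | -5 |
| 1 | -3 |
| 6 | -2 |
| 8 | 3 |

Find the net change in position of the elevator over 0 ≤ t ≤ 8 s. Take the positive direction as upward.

Net displacement equals the area under the velocity-time graph (areas below the axis count negative).
0–1 s: ½(-5 + -3)(1) = -4 m
1–6 s: ½(-3 + -2)(5) = -12.5 m
6–8 s: ½(-2 + 3)(2) = 1 m
Net displacement = -15.5 m

-15.5 m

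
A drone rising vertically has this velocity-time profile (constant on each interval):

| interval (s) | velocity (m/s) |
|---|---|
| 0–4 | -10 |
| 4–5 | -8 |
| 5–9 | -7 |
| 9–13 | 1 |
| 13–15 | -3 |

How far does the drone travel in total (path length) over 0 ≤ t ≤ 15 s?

86 m

Distance (not displacement) is the total path length: add the absolute areas under v-t.
0–4 s: |-10| × 4 = 40 m
4–5 s: |-8| × 1 = 8 m
5–9 s: |-7| × 4 = 28 m
9–13 s: |1| × 4 = 4 m
13–15 s: |-3| × 2 = 6 m
Total distance = 86 m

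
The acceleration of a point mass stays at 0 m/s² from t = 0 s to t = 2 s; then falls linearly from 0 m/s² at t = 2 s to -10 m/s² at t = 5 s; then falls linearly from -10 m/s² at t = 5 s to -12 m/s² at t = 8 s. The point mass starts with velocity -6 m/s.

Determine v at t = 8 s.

-54 m/s

Δv equals the area under the a-t graph; then v = v₀ + Δv.
0–2 s: 0 × 2 = 0 m/s
2–5 s: ½(0 + -10)(3) = -15 m/s
5–8 s: ½(-10 + -12)(3) = -33 m/s
Δv = -48 m/s, so v(8) = -6 + (-48) = -54 m/s.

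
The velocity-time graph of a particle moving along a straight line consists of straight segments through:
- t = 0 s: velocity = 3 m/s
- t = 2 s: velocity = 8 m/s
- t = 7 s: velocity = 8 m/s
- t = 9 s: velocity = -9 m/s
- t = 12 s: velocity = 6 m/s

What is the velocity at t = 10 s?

-4 m/s

On 9–12 s the graph is linear from -9 to 6 m/s: v(10) = -9 + (6 − -9)·(10 − 9)/(12 − 9) = -4 m/s.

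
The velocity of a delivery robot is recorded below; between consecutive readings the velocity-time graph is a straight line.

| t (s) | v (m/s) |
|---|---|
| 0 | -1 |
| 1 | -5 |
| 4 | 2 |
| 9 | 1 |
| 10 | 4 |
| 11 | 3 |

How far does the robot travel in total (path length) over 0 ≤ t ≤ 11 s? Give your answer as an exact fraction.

159/7 m

Total distance travelled is ∫|v| dt — sum the magnitudes of each area piece.
0–1 s: |½(-1 + -5)(1)| = 3 m
1–4 s: v = 0 at t = 22/7 s; triangle areas 75/14 + 6/7 = 87/14 m
4–9 s: |½(2 + 1)(5)| = 7.5 m
9–10 s: |½(1 + 4)(1)| = 2.5 m
10–11 s: |½(4 + 3)(1)| = 3.5 m
Total distance = 159/7 m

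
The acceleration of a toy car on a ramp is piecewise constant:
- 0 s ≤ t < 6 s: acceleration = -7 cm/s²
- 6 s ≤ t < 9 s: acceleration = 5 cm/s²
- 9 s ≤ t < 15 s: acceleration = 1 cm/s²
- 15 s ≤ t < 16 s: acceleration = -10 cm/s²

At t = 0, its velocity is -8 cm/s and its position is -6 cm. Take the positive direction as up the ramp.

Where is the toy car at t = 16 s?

-533.5 cm

On each constant-a segment, Δv = aΔt and Δx = v₀Δt + ½aΔt²; chain segment to segment.
0–6 s: v starts -8 cm/s; Δx = -8·6 + ½·-7·6² = -174 cm; v ends -50 cm/s.
6–9 s: v starts -50 cm/s; Δx = -50·3 + ½·5·3² = -127.5 cm; v ends -35 cm/s.
9–15 s: v starts -35 cm/s; Δx = -35·6 + ½·1·6² = -192 cm; v ends -29 cm/s.
15–16 s: v starts -29 cm/s; Δx = -29·1 + ½·-10·1² = -34 cm; v ends -39 cm/s.
x(16) = -6 + Σ Δx = -533.5 cm.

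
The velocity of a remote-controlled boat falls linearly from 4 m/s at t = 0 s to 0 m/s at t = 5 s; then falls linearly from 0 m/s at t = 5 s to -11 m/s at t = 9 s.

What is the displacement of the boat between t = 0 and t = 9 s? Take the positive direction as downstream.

Displacement is the signed area under the v-t curve.
0–5 s: ½(4 + 0)(5) = 10 m
5–9 s: ½(0 + -11)(4) = -22 m
Net displacement = -12 m

-12 m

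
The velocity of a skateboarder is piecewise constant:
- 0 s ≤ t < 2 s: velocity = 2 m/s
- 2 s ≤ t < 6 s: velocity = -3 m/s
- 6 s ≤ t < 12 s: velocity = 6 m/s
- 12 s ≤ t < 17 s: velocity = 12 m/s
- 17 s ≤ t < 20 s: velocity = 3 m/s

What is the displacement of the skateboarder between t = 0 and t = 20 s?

97 m

Displacement is the signed area under the v-t curve.
0–2 s: 2 × 2 = 4 m
2–6 s: -3 × 4 = -12 m
6–12 s: 6 × 6 = 36 m
12–17 s: 12 × 5 = 60 m
17–20 s: 3 × 3 = 9 m
Net displacement = 97 m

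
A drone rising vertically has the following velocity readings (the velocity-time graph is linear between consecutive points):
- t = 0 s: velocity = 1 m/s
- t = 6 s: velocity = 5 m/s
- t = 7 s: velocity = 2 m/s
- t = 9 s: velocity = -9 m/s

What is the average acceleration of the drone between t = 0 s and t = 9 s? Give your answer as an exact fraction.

-10/9 m/s²

Average acceleration = Δv/Δt = (-9 − 1)/(9 − 0) = -10/9 m/s².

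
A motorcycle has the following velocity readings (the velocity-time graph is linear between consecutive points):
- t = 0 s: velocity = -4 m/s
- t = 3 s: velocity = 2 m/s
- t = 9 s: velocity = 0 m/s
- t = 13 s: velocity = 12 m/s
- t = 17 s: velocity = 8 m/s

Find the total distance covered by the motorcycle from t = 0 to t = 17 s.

75 m

Total distance travelled is ∫|v| dt — sum the magnitudes of each area piece.
0–3 s: v = 0 at t = 2 s; triangle areas 4 + 1 = 5 m
3–9 s: |½(2 + 0)(6)| = 6 m
9–13 s: |½(0 + 12)(4)| = 24 m
13–17 s: |½(12 + 8)(4)| = 40 m
Total distance = 75 m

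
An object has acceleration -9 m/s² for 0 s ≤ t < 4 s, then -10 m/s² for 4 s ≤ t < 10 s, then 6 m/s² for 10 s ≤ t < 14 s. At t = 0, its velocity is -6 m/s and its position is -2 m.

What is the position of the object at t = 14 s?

-890 m

On each constant-a segment, Δv = aΔt and Δx = v₀Δt + ½aΔt²; chain segment to segment.
0–4 s: v starts -6 m/s; Δx = -6·4 + ½·-9·4² = -96 m; v ends -42 m/s.
4–10 s: v starts -42 m/s; Δx = -42·6 + ½·-10·6² = -432 m; v ends -102 m/s.
10–14 s: v starts -102 m/s; Δx = -102·4 + ½·6·4² = -360 m; v ends -78 m/s.
x(14) = -2 + Σ Δx = -890 m.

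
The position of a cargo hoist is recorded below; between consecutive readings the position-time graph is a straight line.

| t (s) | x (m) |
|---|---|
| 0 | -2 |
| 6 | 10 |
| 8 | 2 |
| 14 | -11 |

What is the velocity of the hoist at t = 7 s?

Velocity is the slope of the x-t graph on 6–8 s: (2 − 10)/(8 − 6) = -4 m/s.

-4 m/s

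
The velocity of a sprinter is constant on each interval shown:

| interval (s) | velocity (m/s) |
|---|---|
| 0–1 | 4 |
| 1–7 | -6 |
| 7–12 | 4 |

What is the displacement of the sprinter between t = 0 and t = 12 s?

Net displacement equals the area under the velocity-time graph (areas below the axis count negative).
0–1 s: 4 × 1 = 4 m
1–7 s: -6 × 6 = -36 m
7–12 s: 4 × 5 = 20 m
Net displacement = -12 m

-12 m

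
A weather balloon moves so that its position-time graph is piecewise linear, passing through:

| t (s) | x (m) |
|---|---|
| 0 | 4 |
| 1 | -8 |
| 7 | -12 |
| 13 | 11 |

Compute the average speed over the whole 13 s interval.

3 m/s

Average speed = (total path length)/(elapsed time); on a piecewise-linear x-t graph the path length is Σ|Δx|.
0–1 s: |Δx| = |-8 − 4| = 12 m
1–7 s: |Δx| = |-12 − -8| = 4 m
7–13 s: |Δx| = |11 − -12| = 23 m
Total path = 39 m; average speed = 39/13 = 3 m/s.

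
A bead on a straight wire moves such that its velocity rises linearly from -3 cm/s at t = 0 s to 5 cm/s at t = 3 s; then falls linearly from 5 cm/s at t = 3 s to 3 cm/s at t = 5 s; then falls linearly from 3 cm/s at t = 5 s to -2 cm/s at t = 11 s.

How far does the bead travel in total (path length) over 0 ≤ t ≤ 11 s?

22.175 cm

Distance (not displacement) is the total path length: add the absolute areas under v-t.
0–3 s: v = 0 at t = 1.125 s; triangle areas 1.6875 + 4.6875 = 6.375 cm
3–5 s: |½(5 + 3)(2)| = 8 cm
5–11 s: v = 0 at t = 8.6 s; triangle areas 5.4 + 2.4 = 7.8 cm
Total distance = 22.175 cm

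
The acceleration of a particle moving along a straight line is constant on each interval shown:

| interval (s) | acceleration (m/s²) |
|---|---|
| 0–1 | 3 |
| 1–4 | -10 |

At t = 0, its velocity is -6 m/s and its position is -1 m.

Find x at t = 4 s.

On each constant-a segment, Δv = aΔt and Δx = v₀Δt + ½aΔt²; chain segment to segment.
0–1 s: v starts -6 m/s; Δx = -6·1 + ½·3·1² = -4.5 m; v ends -3 m/s.
1–4 s: v starts -3 m/s; Δx = -3·3 + ½·-10·3² = -54 m; v ends -33 m/s.
x(4) = -1 + Σ Δx = -59.5 m.

-59.5 m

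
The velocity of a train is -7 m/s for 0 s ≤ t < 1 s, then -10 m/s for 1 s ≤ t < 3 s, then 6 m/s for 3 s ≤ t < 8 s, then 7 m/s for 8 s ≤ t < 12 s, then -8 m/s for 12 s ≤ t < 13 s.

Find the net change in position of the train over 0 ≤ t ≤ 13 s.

23 m

Net displacement equals the area under the velocity-time graph (areas below the axis count negative).
0–1 s: -7 × 1 = -7 m
1–3 s: -10 × 2 = -20 m
3–8 s: 6 × 5 = 30 m
8–12 s: 7 × 4 = 28 m
12–13 s: -8 × 1 = -8 m
Net displacement = 23 m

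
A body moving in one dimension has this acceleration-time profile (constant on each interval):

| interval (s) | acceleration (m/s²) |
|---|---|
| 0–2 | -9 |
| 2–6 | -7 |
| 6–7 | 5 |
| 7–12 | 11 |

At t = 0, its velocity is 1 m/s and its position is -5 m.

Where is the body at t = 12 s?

-250 m

On each constant-a segment, Δv = aΔt and Δx = v₀Δt + ½aΔt²; chain segment to segment.
0–2 s: v starts 1 m/s; Δx = 1·2 + ½·-9·2² = -16 m; v ends -17 m/s.
2–6 s: v starts -17 m/s; Δx = -17·4 + ½·-7·4² = -124 m; v ends -45 m/s.
6–7 s: v starts -45 m/s; Δx = -45·1 + ½·5·1² = -42.5 m; v ends -40 m/s.
7–12 s: v starts -40 m/s; Δx = -40·5 + ½·11·5² = -62.5 m; v ends 15 m/s.
x(12) = -5 + Σ Δx = -250 m.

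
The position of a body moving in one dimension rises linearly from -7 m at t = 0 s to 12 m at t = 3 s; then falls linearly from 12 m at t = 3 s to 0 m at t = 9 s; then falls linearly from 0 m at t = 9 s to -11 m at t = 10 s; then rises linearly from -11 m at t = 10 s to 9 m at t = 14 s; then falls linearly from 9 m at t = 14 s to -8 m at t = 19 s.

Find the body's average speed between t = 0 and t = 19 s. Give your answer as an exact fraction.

Average speed = (total path length)/(elapsed time); on a piecewise-linear x-t graph the path length is Σ|Δx|.
0–3 s: |Δx| = |12 − -7| = 19 m
3–9 s: |Δx| = |0 − 12| = 12 m
9–10 s: |Δx| = |-11 − 0| = 11 m
10–14 s: |Δx| = |9 − -11| = 20 m
14–19 s: |Δx| = |-8 − 9| = 17 m
Total path = 79 m; average speed = 79/19 = 79/19 m/s.

79/19 m/s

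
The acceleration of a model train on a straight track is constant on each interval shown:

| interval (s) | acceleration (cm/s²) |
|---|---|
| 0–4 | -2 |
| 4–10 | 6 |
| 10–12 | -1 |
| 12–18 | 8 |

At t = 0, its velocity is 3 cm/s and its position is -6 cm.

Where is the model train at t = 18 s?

On each constant-a segment, Δv = aΔt and Δx = v₀Δt + ½aΔt²; chain segment to segment.
0–4 s: v starts 3 cm/s; Δx = 3·4 + ½·-2·4² = -4 cm; v ends -5 cm/s.
4–10 s: v starts -5 cm/s; Δx = -5·6 + ½·6·6² = 78 cm; v ends 31 cm/s.
10–12 s: v starts 31 cm/s; Δx = 31·2 + ½·-1·2² = 60 cm; v ends 29 cm/s.
12–18 s: v starts 29 cm/s; Δx = 29·6 + ½·8·6² = 318 cm; v ends 77 cm/s.
x(18) = -6 + Σ Δx = 446 cm.

446 cm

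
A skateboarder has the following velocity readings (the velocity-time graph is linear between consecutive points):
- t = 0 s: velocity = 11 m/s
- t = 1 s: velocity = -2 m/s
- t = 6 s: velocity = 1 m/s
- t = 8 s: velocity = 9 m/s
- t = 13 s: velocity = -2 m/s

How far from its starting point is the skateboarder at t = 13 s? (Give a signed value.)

29.5 m

Net displacement equals the area under the velocity-time graph (areas below the axis count negative).
0–1 s: ½(11 + -2)(1) = 4.5 m
1–6 s: ½(-2 + 1)(5) = -2.5 m
6–8 s: ½(1 + 9)(2) = 10 m
8–13 s: ½(9 + -2)(5) = 17.5 m
Net displacement = 29.5 m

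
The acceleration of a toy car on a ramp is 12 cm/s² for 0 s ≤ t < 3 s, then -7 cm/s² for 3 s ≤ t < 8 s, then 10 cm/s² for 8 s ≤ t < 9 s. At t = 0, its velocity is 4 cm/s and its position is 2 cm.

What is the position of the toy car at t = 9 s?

190.5 cm

On each constant-a segment, Δv = aΔt and Δx = v₀Δt + ½aΔt²; chain segment to segment.
0–3 s: v starts 4 cm/s; Δx = 4·3 + ½·12·3² = 66 cm; v ends 40 cm/s.
3–8 s: v starts 40 cm/s; Δx = 40·5 + ½·-7·5² = 112.5 cm; v ends 5 cm/s.
8–9 s: v starts 5 cm/s; Δx = 5·1 + ½·10·1² = 10 cm; v ends 15 cm/s.
x(9) = 2 + Σ Δx = 190.5 cm.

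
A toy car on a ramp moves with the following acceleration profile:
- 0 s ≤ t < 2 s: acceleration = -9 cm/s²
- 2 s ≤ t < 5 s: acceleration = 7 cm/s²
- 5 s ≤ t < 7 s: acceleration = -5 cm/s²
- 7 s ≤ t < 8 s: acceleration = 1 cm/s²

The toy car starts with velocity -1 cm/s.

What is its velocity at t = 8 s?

Δv equals the area under the a-t graph; then v = v₀ + Δv.
0–2 s: -9 × 2 = -18 cm/s
2–5 s: 7 × 3 = 21 cm/s
5–7 s: -5 × 2 = -10 cm/s
7–8 s: 1 × 1 = 1 cm/s
Δv = -6 cm/s, so v(8) = -1 + (-6) = -7 cm/s.

-7 cm/s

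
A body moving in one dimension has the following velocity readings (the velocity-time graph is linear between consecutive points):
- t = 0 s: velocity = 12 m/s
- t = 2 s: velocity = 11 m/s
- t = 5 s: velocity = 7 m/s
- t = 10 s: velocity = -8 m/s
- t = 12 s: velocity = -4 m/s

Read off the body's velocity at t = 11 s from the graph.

On 10–12 s the graph is linear from -8 to -4 m/s: v(11) = -8 + (-4 − -8)·(11 − 10)/(12 − 10) = -6 m/s.

-6 m/s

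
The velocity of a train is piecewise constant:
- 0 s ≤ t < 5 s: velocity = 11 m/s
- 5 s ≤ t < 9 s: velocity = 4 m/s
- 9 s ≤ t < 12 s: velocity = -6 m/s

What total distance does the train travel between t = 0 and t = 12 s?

Total distance travelled is ∫|v| dt — sum the magnitudes of each area piece.
0–5 s: |11| × 5 = 55 m
5–9 s: |4| × 4 = 16 m
9–12 s: |-6| × 3 = 18 m
Total distance = 89 m

89 m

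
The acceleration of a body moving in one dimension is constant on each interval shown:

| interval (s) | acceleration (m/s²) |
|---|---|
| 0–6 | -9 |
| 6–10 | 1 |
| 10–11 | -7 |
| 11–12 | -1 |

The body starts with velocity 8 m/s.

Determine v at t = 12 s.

Δv equals the area under the a-t graph; then v = v₀ + Δv.
0–6 s: -9 × 6 = -54 m/s
6–10 s: 1 × 4 = 4 m/s
10–11 s: -7 × 1 = -7 m/s
11–12 s: -1 × 1 = -1 m/s
Δv = -58 m/s, so v(12) = 8 + (-58) = -50 m/s.

-50 m/s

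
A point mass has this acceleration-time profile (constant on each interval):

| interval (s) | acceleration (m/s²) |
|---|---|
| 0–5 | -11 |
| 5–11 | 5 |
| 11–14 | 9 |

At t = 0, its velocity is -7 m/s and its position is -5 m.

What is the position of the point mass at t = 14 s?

-515 m

On each constant-a segment, Δv = aΔt and Δx = v₀Δt + ½aΔt²; chain segment to segment.
0–5 s: v starts -7 m/s; Δx = -7·5 + ½·-11·5² = -172.5 m; v ends -62 m/s.
5–11 s: v starts -62 m/s; Δx = -62·6 + ½·5·6² = -282 m; v ends -32 m/s.
11–14 s: v starts -32 m/s; Δx = -32·3 + ½·9·3² = -55.5 m; v ends -5 m/s.
x(14) = -5 + Σ Δx = -515 m.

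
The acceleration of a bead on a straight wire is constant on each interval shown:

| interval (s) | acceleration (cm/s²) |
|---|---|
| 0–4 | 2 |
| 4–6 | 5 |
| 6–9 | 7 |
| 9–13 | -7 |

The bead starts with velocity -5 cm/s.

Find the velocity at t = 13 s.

6 cm/s

Δv equals the area under the a-t graph; then v = v₀ + Δv.
0–4 s: 2 × 4 = 8 cm/s
4–6 s: 5 × 2 = 10 cm/s
6–9 s: 7 × 3 = 21 cm/s
9–13 s: -7 × 4 = -28 cm/s
Δv = 11 cm/s, so v(13) = -5 + (11) = 6 cm/s.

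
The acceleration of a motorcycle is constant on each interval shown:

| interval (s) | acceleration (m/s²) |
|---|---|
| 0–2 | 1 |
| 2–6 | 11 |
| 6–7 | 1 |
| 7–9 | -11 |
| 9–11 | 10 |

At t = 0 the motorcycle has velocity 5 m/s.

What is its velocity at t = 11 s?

50 m/s

Δv equals the area under the a-t graph; then v = v₀ + Δv.
0–2 s: 1 × 2 = 2 m/s
2–6 s: 11 × 4 = 44 m/s
6–7 s: 1 × 1 = 1 m/s
7–9 s: -11 × 2 = -22 m/s
9–11 s: 10 × 2 = 20 m/s
Δv = 45 m/s, so v(11) = 5 + (45) = 50 m/s.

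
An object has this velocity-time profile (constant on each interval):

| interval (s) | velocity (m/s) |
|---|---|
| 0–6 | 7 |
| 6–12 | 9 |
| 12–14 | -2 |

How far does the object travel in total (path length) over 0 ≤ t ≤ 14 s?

Total distance travelled is ∫|v| dt — sum the magnitudes of each area piece.
0–6 s: |7| × 6 = 42 m
6–12 s: |9| × 6 = 54 m
12–14 s: |-2| × 2 = 4 m
Total distance = 100 m

100 m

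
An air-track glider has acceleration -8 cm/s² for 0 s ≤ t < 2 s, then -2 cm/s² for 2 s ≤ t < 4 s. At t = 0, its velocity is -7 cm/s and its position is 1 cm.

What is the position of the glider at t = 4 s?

-79 cm

On each constant-a segment, Δv = aΔt and Δx = v₀Δt + ½aΔt²; chain segment to segment.
0–2 s: v starts -7 cm/s; Δx = -7·2 + ½·-8·2² = -30 cm; v ends -23 cm/s.
2–4 s: v starts -23 cm/s; Δx = -23·2 + ½·-2·2² = -50 cm; v ends -27 cm/s.
x(4) = 1 + Σ Δx = -79 cm.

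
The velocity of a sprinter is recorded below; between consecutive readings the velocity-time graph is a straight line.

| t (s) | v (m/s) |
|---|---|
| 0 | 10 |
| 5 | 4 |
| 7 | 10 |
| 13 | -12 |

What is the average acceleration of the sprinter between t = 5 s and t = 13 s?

-2 m/s²

Average acceleration = Δv/Δt = (-12 − 4)/(13 − 5) = -2 m/s².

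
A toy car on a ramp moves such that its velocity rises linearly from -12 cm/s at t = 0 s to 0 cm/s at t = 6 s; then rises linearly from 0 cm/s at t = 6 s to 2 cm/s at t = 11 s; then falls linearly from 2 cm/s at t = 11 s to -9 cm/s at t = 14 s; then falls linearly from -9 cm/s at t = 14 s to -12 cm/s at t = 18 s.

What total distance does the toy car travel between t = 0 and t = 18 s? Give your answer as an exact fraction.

2081/22 cm

Distance (not displacement) is the total path length: add the absolute areas under v-t.
0–6 s: |½(-12 + 0)(6)| = 36 cm
6–11 s: |½(0 + 2)(5)| = 5 cm
11–14 s: v = 0 at t = 127/11 s; triangle areas 6/11 + 243/22 = 255/22 cm
14–18 s: |½(-9 + -12)(4)| = 42 cm
Total distance = 2081/22 cm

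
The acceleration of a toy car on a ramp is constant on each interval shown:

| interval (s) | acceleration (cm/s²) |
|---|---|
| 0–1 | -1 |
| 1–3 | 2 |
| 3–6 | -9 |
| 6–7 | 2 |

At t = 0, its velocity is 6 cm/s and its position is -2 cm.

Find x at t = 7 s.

-13 cm

On each constant-a segment, Δv = aΔt and Δx = v₀Δt + ½aΔt²; chain segment to segment.
0–1 s: v starts 6 cm/s; Δx = 6·1 + ½·-1·1² = 5.5 cm; v ends 5 cm/s.
1–3 s: v starts 5 cm/s; Δx = 5·2 + ½·2·2² = 14 cm; v ends 9 cm/s.
3–6 s: v starts 9 cm/s; Δx = 9·3 + ½·-9·3² = -13.5 cm; v ends -18 cm/s.
6–7 s: v starts -18 cm/s; Δx = -18·1 + ½·2·1² = -17 cm; v ends -16 cm/s.
x(7) = -2 + Σ Δx = -13 cm.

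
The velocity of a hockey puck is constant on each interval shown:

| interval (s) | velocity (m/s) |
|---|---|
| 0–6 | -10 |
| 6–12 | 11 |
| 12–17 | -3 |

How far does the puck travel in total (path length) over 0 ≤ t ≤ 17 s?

Distance (not displacement) is the total path length: add the absolute areas under v-t.
0–6 s: |-10| × 6 = 60 m
6–12 s: |11| × 6 = 66 m
12–17 s: |-3| × 5 = 15 m
Total distance = 141 m

141 m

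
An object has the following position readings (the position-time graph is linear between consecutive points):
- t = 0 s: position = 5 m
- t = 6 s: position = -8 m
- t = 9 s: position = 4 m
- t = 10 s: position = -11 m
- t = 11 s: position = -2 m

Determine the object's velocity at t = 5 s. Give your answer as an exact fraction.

Velocity is the slope of the x-t graph on 0–6 s: (-8 − 5)/(6 − 0) = -13/6 m/s.

-13/6 m/s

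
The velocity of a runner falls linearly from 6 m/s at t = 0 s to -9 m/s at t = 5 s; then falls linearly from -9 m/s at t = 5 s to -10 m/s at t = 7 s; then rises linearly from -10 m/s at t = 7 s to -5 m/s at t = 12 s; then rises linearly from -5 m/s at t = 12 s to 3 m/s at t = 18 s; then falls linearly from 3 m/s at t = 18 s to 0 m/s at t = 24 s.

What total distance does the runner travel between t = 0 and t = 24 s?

Distance (not displacement) is the total path length: add the absolute areas under v-t.
0–5 s: v = 0 at t = 2 s; triangle areas 6 + 13.5 = 19.5 m
5–7 s: |½(-9 + -10)(2)| = 19 m
7–12 s: |½(-10 + -5)(5)| = 37.5 m
12–18 s: v = 0 at t = 15.75 s; triangle areas 9.375 + 3.375 = 12.75 m
18–24 s: |½(3 + 0)(6)| = 9 m
Total distance = 97.75 m

97.75 m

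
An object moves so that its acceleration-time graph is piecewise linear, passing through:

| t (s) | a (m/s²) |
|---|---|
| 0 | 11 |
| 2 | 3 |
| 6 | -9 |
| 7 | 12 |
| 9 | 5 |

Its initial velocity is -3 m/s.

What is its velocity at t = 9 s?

17.5 m/s

Δv equals the area under the a-t graph; then v = v₀ + Δv.
0–2 s: ½(11 + 3)(2) = 14 m/s
2–6 s: ½(3 + -9)(4) = -12 m/s
6–7 s: ½(-9 + 12)(1) = 1.5 m/s
7–9 s: ½(12 + 5)(2) = 17 m/s
Δv = 20.5 m/s, so v(9) = -3 + (20.5) = 17.5 m/s.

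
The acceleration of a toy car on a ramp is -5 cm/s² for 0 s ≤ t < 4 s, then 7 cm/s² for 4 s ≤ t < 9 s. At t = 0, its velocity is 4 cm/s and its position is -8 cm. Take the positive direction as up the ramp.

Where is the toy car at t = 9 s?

-24.5 cm

On each constant-a segment, Δv = aΔt and Δx = v₀Δt + ½aΔt²; chain segment to segment.
0–4 s: v starts 4 cm/s; Δx = 4·4 + ½·-5·4² = -24 cm; v ends -16 cm/s.
4–9 s: v starts -16 cm/s; Δx = -16·5 + ½·7·5² = 7.5 cm; v ends 19 cm/s.
x(9) = -8 + Σ Δx = -24.5 cm.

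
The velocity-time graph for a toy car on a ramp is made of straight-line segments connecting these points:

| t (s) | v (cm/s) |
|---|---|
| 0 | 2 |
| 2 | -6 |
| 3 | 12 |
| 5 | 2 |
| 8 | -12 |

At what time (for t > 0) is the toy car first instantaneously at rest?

v changes sign on 0–2 s (from 2 to -6); the graph is linear there, so v = 0 at t = 0 + (-2)·(2 − 0)/(-6 − 2) = 0.5 s.

t = 0.5 s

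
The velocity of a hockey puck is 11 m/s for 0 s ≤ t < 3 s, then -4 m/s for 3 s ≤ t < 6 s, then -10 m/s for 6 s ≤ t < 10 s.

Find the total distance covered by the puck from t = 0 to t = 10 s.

Distance (not displacement) is the total path length: add the absolute areas under v-t.
0–3 s: |11| × 3 = 33 m
3–6 s: |-4| × 3 = 12 m
6–10 s: |-10| × 4 = 40 m
Total distance = 85 m

85 m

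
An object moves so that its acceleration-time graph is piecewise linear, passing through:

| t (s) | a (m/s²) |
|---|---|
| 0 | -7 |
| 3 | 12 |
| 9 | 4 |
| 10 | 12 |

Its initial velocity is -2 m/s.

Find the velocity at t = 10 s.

61.5 m/s

Δv equals the area under the a-t graph; then v = v₀ + Δv.
0–3 s: ½(-7 + 12)(3) = 7.5 m/s
3–9 s: ½(12 + 4)(6) = 48 m/s
9–10 s: ½(4 + 12)(1) = 8 m/s
Δv = 63.5 m/s, so v(10) = -2 + (63.5) = 61.5 m/s.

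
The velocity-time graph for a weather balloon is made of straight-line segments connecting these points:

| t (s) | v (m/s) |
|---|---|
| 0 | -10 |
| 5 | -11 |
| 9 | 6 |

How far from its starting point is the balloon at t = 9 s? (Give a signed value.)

-62.5 m

Displacement is the signed area under the v-t curve.
0–5 s: ½(-10 + -11)(5) = -52.5 m
5–9 s: ½(-11 + 6)(4) = -10 m
Net displacement = -62.5 m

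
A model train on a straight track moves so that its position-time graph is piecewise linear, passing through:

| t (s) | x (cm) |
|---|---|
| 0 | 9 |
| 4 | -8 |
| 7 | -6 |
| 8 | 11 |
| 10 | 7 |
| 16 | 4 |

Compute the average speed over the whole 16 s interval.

Average speed = (total path length)/(elapsed time); on a piecewise-linear x-t graph the path length is Σ|Δx|.
0–4 s: |Δx| = |-8 − 9| = 17 cm
4–7 s: |Δx| = |-6 − -8| = 2 cm
7–8 s: |Δx| = |11 − -6| = 17 cm
8–10 s: |Δx| = |7 − 11| = 4 cm
10–16 s: |Δx| = |4 − 7| = 3 cm
Total path = 43 cm; average speed = 43/16 = 2.6875 cm/s.

2.6875 cm/s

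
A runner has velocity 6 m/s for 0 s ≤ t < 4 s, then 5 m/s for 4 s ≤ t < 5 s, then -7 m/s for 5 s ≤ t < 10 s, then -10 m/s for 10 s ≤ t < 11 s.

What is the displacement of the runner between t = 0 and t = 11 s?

Net displacement equals the area under the velocity-time graph (areas below the axis count negative).
0–4 s: 6 × 4 = 24 m
4–5 s: 5 × 1 = 5 m
5–10 s: -7 × 5 = -35 m
10–11 s: -10 × 1 = -10 m
Net displacement = -16 m

-16 m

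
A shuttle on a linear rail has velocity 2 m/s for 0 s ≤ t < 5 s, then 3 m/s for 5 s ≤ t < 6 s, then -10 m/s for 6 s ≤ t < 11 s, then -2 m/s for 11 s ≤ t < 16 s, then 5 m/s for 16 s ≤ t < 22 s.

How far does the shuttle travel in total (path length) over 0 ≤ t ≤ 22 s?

103 m

Total distance travelled is ∫|v| dt — sum the magnitudes of each area piece.
0–5 s: |2| × 5 = 10 m
5–6 s: |3| × 1 = 3 m
6–11 s: |-10| × 5 = 50 m
11–16 s: |-2| × 5 = 10 m
16–22 s: |5| × 6 = 30 m
Total distance = 103 m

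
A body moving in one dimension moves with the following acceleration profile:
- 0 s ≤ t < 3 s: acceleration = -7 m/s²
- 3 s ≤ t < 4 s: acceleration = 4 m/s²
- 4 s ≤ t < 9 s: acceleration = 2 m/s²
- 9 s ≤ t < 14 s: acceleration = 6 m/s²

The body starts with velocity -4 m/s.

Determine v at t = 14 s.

19 m/s

Δv equals the area under the a-t graph; then v = v₀ + Δv.
0–3 s: -7 × 3 = -21 m/s
3–4 s: 4 × 1 = 4 m/s
4–9 s: 2 × 5 = 10 m/s
9–14 s: 6 × 5 = 30 m/s
Δv = 23 m/s, so v(14) = -4 + (23) = 19 m/s.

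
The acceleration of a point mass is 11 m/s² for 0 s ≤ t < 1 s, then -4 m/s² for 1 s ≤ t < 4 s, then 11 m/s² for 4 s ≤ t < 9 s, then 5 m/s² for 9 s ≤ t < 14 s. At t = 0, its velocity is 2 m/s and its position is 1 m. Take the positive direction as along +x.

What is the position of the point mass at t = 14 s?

On each constant-a segment, Δv = aΔt and Δx = v₀Δt + ½aΔt²; chain segment to segment.
0–1 s: v starts 2 m/s; Δx = 2·1 + ½·11·1² = 7.5 m; v ends 13 m/s.
1–4 s: v starts 13 m/s; Δx = 13·3 + ½·-4·3² = 21 m; v ends 1 m/s.
4–9 s: v starts 1 m/s; Δx = 1·5 + ½·11·5² = 142.5 m; v ends 56 m/s.
9–14 s: v starts 56 m/s; Δx = 56·5 + ½·5·5² = 342.5 m; v ends 81 m/s.
x(14) = 1 + Σ Δx = 514.5 m.

514.5 m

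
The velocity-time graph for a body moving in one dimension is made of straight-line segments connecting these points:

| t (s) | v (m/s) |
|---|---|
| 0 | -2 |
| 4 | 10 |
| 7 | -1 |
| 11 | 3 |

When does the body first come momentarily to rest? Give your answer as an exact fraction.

v changes sign on 0–4 s (from -2 to 10); the graph is linear there, so v = 0 at t = 0 + (2)·(4 − 0)/(10 − -2) = 2/3 s.

t = 2/3 s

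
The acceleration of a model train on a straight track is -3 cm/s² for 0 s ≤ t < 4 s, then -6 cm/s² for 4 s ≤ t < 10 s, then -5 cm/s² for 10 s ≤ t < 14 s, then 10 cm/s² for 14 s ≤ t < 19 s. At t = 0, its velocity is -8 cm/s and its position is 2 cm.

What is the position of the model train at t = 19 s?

-801 cm

On each constant-a segment, Δv = aΔt and Δx = v₀Δt + ½aΔt²; chain segment to segment.
0–4 s: v starts -8 cm/s; Δx = -8·4 + ½·-3·4² = -56 cm; v ends -20 cm/s.
4–10 s: v starts -20 cm/s; Δx = -20·6 + ½·-6·6² = -228 cm; v ends -56 cm/s.
10–14 s: v starts -56 cm/s; Δx = -56·4 + ½·-5·4² = -264 cm; v ends -76 cm/s.
14–19 s: v starts -76 cm/s; Δx = -76·5 + ½·10·5² = -255 cm; v ends -26 cm/s.
x(19) = 2 + Σ Δx = -801 cm.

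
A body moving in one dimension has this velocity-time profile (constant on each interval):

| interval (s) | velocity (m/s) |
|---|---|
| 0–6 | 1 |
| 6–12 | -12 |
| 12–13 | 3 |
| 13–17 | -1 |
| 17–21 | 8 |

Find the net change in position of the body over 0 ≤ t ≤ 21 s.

Displacement is the signed area under the v-t curve.
0–6 s: 1 × 6 = 6 m
6–12 s: -12 × 6 = -72 m
12–13 s: 3 × 1 = 3 m
13–17 s: -1 × 4 = -4 m
17–21 s: 8 × 4 = 32 m
Net displacement = -35 m

-35 m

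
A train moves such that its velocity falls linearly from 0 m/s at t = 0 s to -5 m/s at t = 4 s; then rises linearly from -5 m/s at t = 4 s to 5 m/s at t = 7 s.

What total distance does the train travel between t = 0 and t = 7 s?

17.5 m

Distance (not displacement) is the total path length: add the absolute areas under v-t.
0–4 s: |½(0 + -5)(4)| = 10 m
4–7 s: v = 0 at t = 5.5 s; triangle areas 3.75 + 3.75 = 7.5 m
Total distance = 17.5 m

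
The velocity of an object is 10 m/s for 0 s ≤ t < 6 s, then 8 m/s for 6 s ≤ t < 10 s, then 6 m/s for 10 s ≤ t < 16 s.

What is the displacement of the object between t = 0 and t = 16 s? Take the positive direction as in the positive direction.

128 m

Displacement is the signed area under the v-t curve.
0–6 s: 10 × 6 = 60 m
6–10 s: 8 × 4 = 32 m
10–16 s: 6 × 6 = 36 m
Net displacement = 128 m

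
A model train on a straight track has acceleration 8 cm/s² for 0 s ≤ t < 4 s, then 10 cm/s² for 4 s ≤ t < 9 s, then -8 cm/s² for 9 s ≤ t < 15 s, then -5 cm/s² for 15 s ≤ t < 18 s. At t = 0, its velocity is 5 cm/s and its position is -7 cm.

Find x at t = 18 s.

On each constant-a segment, Δv = aΔt and Δx = v₀Δt + ½aΔt²; chain segment to segment.
0–4 s: v starts 5 cm/s; Δx = 5·4 + ½·8·4² = 84 cm; v ends 37 cm/s.
4–9 s: v starts 37 cm/s; Δx = 37·5 + ½·10·5² = 310 cm; v ends 87 cm/s.
9–15 s: v starts 87 cm/s; Δx = 87·6 + ½·-8·6² = 378 cm; v ends 39 cm/s.
15–18 s: v starts 39 cm/s; Δx = 39·3 + ½·-5·3² = 94.5 cm; v ends 24 cm/s.
x(18) = -7 + Σ Δx = 859.5 cm.

859.5 cm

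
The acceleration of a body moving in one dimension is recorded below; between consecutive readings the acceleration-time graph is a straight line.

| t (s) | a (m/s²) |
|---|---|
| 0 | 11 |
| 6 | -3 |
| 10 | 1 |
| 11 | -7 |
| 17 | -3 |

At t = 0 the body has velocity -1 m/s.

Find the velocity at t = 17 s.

Δv equals the area under the a-t graph; then v = v₀ + Δv.
0–6 s: ½(11 + -3)(6) = 24 m/s
6–10 s: ½(-3 + 1)(4) = -4 m/s
10–11 s: ½(1 + -7)(1) = -3 m/s
11–17 s: ½(-7 + -3)(6) = -30 m/s
Δv = -13 m/s, so v(17) = -1 + (-13) = -14 m/s.

-14 m/s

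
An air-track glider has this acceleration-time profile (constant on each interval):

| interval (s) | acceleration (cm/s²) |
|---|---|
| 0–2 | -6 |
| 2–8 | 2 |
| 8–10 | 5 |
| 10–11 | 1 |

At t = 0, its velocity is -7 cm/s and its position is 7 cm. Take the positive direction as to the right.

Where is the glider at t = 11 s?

-97.5 cm

On each constant-a segment, Δv = aΔt and Δx = v₀Δt + ½aΔt²; chain segment to segment.
0–2 s: v starts -7 cm/s; Δx = -7·2 + ½·-6·2² = -26 cm; v ends -19 cm/s.
2–8 s: v starts -19 cm/s; Δx = -19·6 + ½·2·6² = -78 cm; v ends -7 cm/s.
8–10 s: v starts -7 cm/s; Δx = -7·2 + ½·5·2² = -4 cm; v ends 3 cm/s.
10–11 s: v starts 3 cm/s; Δx = 3·1 + ½·1·1² = 3.5 cm; v ends 4 cm/s.
x(11) = 7 + Σ Δx = -97.5 cm.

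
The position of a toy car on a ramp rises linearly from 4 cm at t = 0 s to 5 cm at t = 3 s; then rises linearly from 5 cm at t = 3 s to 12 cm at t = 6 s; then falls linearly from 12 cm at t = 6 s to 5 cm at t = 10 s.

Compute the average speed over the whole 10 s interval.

Average speed = (total path length)/(elapsed time); on a piecewise-linear x-t graph the path length is Σ|Δx|.
0–3 s: |Δx| = |5 − 4| = 1 cm
3–6 s: |Δx| = |12 − 5| = 7 cm
6–10 s: |Δx| = |5 − 12| = 7 cm
Total path = 15 cm; average speed = 15/10 = 1.5 cm/s.

1.5 cm/s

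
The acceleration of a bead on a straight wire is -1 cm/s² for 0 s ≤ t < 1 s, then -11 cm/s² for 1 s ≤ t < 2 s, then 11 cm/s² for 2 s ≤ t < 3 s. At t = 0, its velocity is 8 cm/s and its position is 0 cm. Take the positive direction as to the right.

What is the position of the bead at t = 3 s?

On each constant-a segment, Δv = aΔt and Δx = v₀Δt + ½aΔt²; chain segment to segment.
0–1 s: v starts 8 cm/s; Δx = 8·1 + ½·-1·1² = 7.5 cm; v ends 7 cm/s.
1–2 s: v starts 7 cm/s; Δx = 7·1 + ½·-11·1² = 1.5 cm; v ends -4 cm/s.
2–3 s: v starts -4 cm/s; Δx = -4·1 + ½·11·1² = 1.5 cm; v ends 7 cm/s.
x(3) = 0 + Σ Δx = 10.5 cm.

10.5 cm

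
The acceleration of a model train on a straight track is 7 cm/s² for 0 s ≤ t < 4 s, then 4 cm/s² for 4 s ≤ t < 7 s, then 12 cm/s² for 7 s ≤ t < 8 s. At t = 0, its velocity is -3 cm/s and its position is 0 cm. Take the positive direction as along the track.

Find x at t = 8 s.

180 cm

On each constant-a segment, Δv = aΔt and Δx = v₀Δt + ½aΔt²; chain segment to segment.
0–4 s: v starts -3 cm/s; Δx = -3·4 + ½·7·4² = 44 cm; v ends 25 cm/s.
4–7 s: v starts 25 cm/s; Δx = 25·3 + ½·4·3² = 93 cm; v ends 37 cm/s.
7–8 s: v starts 37 cm/s; Δx = 37·1 + ½·12·1² = 43 cm; v ends 49 cm/s.
x(8) = 0 + Σ Δx = 180 cm.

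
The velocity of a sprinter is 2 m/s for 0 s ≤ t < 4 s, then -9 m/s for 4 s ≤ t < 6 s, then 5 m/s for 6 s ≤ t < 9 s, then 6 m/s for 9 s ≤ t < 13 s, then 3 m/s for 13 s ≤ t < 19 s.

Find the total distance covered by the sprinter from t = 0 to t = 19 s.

83 m

Distance (not displacement) is the total path length: add the absolute areas under v-t.
0–4 s: |2| × 4 = 8 m
4–6 s: |-9| × 2 = 18 m
6–9 s: |5| × 3 = 15 m
9–13 s: |6| × 4 = 24 m
13–19 s: |3| × 6 = 18 m
Total distance = 83 m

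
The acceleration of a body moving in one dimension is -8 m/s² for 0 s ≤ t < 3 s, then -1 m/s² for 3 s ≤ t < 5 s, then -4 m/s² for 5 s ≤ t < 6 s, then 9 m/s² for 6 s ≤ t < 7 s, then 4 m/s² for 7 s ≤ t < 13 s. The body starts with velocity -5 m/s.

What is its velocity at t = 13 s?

Δv equals the area under the a-t graph; then v = v₀ + Δv.
0–3 s: -8 × 3 = -24 m/s
3–5 s: -1 × 2 = -2 m/s
5–6 s: -4 × 1 = -4 m/s
6–7 s: 9 × 1 = 9 m/s
7–13 s: 4 × 6 = 24 m/s
Δv = 3 m/s, so v(13) = -5 + (3) = -2 m/s.

-2 m/s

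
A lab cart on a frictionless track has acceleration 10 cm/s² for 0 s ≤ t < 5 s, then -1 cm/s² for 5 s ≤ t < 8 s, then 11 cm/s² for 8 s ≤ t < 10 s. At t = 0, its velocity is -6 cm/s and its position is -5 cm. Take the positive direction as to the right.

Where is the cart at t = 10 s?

321.5 cm

On each constant-a segment, Δv = aΔt and Δx = v₀Δt + ½aΔt²; chain segment to segment.
0–5 s: v starts -6 cm/s; Δx = -6·5 + ½·10·5² = 95 cm; v ends 44 cm/s.
5–8 s: v starts 44 cm/s; Δx = 44·3 + ½·-1·3² = 127.5 cm; v ends 41 cm/s.
8–10 s: v starts 41 cm/s; Δx = 41·2 + ½·11·2² = 104 cm; v ends 63 cm/s.
x(10) = -5 + Σ Δx = 321.5 cm.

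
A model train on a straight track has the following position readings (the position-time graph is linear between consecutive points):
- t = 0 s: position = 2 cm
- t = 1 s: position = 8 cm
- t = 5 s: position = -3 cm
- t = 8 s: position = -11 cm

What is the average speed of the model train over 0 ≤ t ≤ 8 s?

Average speed = (total path length)/(elapsed time); on a piecewise-linear x-t graph the path length is Σ|Δx|.
0–1 s: |Δx| = |8 − 2| = 6 cm
1–5 s: |Δx| = |-3 − 8| = 11 cm
5–8 s: |Δx| = |-11 − -3| = 8 cm
Total path = 25 cm; average speed = 25/8 = 3.125 cm/s.

3.125 cm/s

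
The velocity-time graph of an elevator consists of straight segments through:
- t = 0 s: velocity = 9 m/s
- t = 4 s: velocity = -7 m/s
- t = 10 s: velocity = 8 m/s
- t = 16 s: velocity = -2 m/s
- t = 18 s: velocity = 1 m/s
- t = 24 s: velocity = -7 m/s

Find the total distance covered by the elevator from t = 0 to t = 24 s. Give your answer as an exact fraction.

239/3 m

Distance (not displacement) is the total path length: add the absolute areas under v-t.
0–4 s: v = 0 at t = 2.25 s; triangle areas 10.125 + 6.125 = 16.25 m
4–10 s: v = 0 at t = 6.8 s; triangle areas 9.8 + 12.8 = 22.6 m
10–16 s: v = 0 at t = 14.8 s; triangle areas 19.2 + 1.2 = 20.4 m
16–18 s: v = 0 at t = 52/3 s; triangle areas 4/3 + 1/3 = 5/3 m
18–24 s: v = 0 at t = 18.75 s; triangle areas 0.375 + 18.375 = 18.75 m
Total distance = 239/3 m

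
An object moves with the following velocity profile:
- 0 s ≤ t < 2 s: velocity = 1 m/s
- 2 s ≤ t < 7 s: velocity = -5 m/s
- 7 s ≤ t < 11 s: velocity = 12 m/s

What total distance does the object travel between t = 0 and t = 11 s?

75 m

Total distance travelled is ∫|v| dt — sum the magnitudes of each area piece.
0–2 s: |1| × 2 = 2 m
2–7 s: |-5| × 5 = 25 m
7–11 s: |12| × 4 = 48 m
Total distance = 75 m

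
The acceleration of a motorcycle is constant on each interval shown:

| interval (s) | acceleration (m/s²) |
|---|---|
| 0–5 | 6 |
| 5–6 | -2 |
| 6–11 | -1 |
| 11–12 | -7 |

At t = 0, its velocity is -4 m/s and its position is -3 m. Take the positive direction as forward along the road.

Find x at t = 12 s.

200 m

On each constant-a segment, Δv = aΔt and Δx = v₀Δt + ½aΔt²; chain segment to segment.
0–5 s: v starts -4 m/s; Δx = -4·5 + ½·6·5² = 55 m; v ends 26 m/s.
5–6 s: v starts 26 m/s; Δx = 26·1 + ½·-2·1² = 25 m; v ends 24 m/s.
6–11 s: v starts 24 m/s; Δx = 24·5 + ½·-1·5² = 107.5 m; v ends 19 m/s.
11–12 s: v starts 19 m/s; Δx = 19·1 + ½·-7·1² = 15.5 m; v ends 12 m/s.
x(12) = -3 + Σ Δx = 200 m.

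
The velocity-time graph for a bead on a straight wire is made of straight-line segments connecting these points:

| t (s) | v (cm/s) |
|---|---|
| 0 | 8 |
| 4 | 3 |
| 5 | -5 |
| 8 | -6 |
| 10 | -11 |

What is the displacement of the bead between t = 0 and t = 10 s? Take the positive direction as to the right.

-12.5 cm

Displacement is the signed area under the v-t curve.
0–4 s: ½(8 + 3)(4) = 22 cm
4–5 s: ½(3 + -5)(1) = -1 cm
5–8 s: ½(-5 + -6)(3) = -16.5 cm
8–10 s: ½(-6 + -11)(2) = -17 cm
Net displacement = -12.5 cm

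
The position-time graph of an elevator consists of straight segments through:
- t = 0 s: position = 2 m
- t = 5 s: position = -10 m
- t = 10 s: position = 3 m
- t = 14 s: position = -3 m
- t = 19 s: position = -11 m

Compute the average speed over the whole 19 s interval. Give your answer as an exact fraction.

Average speed = (total path length)/(elapsed time); on a piecewise-linear x-t graph the path length is Σ|Δx|.
0–5 s: |Δx| = |-10 − 2| = 12 m
5–10 s: |Δx| = |3 − -10| = 13 m
10–14 s: |Δx| = |-3 − 3| = 6 m
14–19 s: |Δx| = |-11 − -3| = 8 m
Total path = 39 m; average speed = 39/19 = 39/19 m/s.

39/19 m/s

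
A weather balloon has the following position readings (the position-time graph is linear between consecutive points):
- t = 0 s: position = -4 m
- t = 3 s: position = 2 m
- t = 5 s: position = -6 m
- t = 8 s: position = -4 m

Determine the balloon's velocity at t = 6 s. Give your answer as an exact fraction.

Velocity is the slope of the x-t graph on 5–8 s: (-4 − -6)/(8 − 5) = 2/3 m/s.

2/3 m/s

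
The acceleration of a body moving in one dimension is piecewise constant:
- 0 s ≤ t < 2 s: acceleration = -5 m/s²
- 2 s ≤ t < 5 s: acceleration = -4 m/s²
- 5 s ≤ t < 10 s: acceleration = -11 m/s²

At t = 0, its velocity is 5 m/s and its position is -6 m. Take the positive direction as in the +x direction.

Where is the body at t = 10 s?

On each constant-a segment, Δv = aΔt and Δx = v₀Δt + ½aΔt²; chain segment to segment.
0–2 s: v starts 5 m/s; Δx = 5·2 + ½·-5·2² = 0 m; v ends -5 m/s.
2–5 s: v starts -5 m/s; Δx = -5·3 + ½·-4·3² = -33 m; v ends -17 m/s.
5–10 s: v starts -17 m/s; Δx = -17·5 + ½·-11·5² = -222.5 m; v ends -72 m/s.
x(10) = -6 + Σ Δx = -261.5 m.

-261.5 m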